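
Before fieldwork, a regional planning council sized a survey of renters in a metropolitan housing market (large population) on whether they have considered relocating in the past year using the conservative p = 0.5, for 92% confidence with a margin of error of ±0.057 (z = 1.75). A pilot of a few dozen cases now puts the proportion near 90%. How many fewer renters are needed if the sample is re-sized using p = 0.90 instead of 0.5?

Conservative (p = 0.5): n = 1.75² × 0.25 / 0.057² ≈ 235.65 → 236.
Using p = 0.90: p(1−p) = 0.0900, so n = 1.75² × 0.0900 / 0.057² ≈ 84.83 → 85.
Reduction: 236 − 85 = 151.

151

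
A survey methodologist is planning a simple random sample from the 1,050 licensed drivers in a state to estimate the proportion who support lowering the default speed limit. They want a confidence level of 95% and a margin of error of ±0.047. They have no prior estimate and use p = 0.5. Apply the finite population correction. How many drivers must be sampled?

For 95% confidence, z = 1.960.
Unadjusted: n₀ = 1.960² × 0.50 × 0.50 / 0.047² ≈ 434.77, so n₀ = 435.
Finite population correction with N = 1,050: n = n₀ / (1 + (n₀−1)/N) = 435 / (1 + 434/1050) = 435 / 1.4133 ≈ 307.78.
Rounding up, n = 308.

308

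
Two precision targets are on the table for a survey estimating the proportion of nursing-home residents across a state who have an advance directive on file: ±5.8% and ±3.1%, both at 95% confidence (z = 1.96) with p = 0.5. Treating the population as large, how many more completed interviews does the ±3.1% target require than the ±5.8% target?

714

At ±5.8%: n = 1.96² × 0.2500 / 0.058² ≈ 285.49 → 286.
At ±3.1%: n = 1.96² × 0.2500 / 0.031² ≈ 999.38 → 1000.
Additional respondents: 1000 − 286 = 714.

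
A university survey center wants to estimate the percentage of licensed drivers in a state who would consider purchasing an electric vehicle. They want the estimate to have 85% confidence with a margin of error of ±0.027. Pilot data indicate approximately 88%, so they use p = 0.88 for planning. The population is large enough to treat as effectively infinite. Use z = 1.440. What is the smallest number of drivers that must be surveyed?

301

With p = 0.88, p(1−p) = 0.1056.
n = z²·p(1−p)/E² = 1.440² × 0.1056 / 0.027² = 2.0736 × 0.1056 / 0.000729 ≈ 300.37.
Rounding up gives n = 301.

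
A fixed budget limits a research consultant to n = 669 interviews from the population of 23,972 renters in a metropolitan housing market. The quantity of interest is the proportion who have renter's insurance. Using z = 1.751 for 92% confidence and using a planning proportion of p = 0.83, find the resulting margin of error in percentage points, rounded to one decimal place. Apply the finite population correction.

Finite-population factor: (N−n)/(N−1) = (23972−669)/(23972−1) = 0.9721.
SE(p̂) = √[p(1−p)/n · (N−n)/(N−1)] = √[0.1411/669 × 0.9721] = 0.01432.
E = z × SE = 1.751 × 0.01432 = 0.02507 ≈ 2.5 percentage points.

2.5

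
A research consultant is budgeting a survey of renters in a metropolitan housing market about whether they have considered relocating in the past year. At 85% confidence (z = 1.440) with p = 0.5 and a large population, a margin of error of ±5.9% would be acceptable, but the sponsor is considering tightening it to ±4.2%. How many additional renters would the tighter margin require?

145

At ±5.9%: n = 1.440² × 0.2500 / 0.059² ≈ 148.92 → 149.
At ±4.2%: n = 1.440² × 0.2500 / 0.042² ≈ 293.88 → 294.
Additional respondents: 294 − 149 = 145.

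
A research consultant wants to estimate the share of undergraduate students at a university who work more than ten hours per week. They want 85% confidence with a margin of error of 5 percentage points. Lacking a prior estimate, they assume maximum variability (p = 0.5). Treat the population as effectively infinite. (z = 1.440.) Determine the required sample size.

With p = 0.5, p(1−p) = 0.25.
n = z²·p(1−p)/E² = 1.440² × 0.2500 / 0.050² = 2.0736 × 0.2500 / 0.002500 ≈ 207.36.
Rounding up gives n = 208.

208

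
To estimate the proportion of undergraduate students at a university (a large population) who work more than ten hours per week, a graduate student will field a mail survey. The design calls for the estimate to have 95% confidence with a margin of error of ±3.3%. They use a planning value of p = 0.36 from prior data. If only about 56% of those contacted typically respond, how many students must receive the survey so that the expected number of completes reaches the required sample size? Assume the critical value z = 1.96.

Completed interviews needed: n₀ = 1.96² × 0.2304 / 0.033² ≈ 812.77 → 813.
At a 56% response rate, contacts needed = 813 / 0.56 ≈ 1451.79 → 1452.

1452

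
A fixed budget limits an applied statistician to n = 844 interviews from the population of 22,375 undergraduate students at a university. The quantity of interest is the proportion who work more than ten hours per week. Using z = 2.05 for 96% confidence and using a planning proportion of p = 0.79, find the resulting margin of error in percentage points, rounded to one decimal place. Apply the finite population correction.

Finite-population factor: (N−n)/(N−1) = (22375−844)/(22375−1) = 0.9623.
SE(p̂) = √[p(1−p)/n · (N−n)/(N−1)] = √[0.1659/844 × 0.9623] = 0.01375.
E = z × SE = 2.05 × 0.01375 = 0.02819 ≈ 2.8 percentage points.

2.8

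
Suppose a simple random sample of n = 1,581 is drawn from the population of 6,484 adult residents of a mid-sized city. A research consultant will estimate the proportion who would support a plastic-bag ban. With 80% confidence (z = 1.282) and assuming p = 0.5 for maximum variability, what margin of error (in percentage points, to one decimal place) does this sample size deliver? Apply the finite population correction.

Finite-population factor: (N−n)/(N−1) = (6484−1581)/(6484−1) = 0.7563.
SE(p̂) = √[p(1−p)/n · (N−n)/(N−1)] = √[0.2500/1581 × 0.7563] = 0.01094.
E = z × SE = 1.282 × 0.01094 = 0.01402 ≈ 1.4 percentage points.

1.4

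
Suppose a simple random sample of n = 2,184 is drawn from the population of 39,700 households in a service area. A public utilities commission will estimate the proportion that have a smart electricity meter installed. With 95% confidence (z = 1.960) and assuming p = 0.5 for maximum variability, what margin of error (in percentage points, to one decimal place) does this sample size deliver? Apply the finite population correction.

2.0

Finite-population factor: (N−n)/(N−1) = (39700−2184)/(39700−1) = 0.9450.
SE(p̂) = √[p(1−p)/n · (N−n)/(N−1)] = √[0.2500/2184 × 0.9450] = 0.01040.
E = z × SE = 1.960 × 0.01040 = 0.02039 ≈ 2.0 percentage points.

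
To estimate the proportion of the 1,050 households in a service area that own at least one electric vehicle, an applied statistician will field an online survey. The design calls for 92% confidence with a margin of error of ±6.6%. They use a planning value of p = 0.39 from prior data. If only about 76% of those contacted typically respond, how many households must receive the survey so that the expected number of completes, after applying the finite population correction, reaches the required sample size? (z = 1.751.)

Completed interviews needed (unadjusted): n₀ = 1.751² × 0.2379 / 0.066² ≈ 167.45 → 168.
FPC for N = 1,050: n = 168 / (1 + 167/1050) = 168 / 1.1590 ≈ 144.95 → 145.
At a 76% response rate, contacts needed = 145 / 0.76 ≈ 190.79 → 191.

191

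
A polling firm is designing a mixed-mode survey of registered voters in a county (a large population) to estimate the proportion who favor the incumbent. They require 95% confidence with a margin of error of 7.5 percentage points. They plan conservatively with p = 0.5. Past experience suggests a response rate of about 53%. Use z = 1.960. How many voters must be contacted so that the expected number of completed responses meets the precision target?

323

Completed interviews needed: n₀ = 1.960² × 0.2500 / 0.075² ≈ 170.74 → 171.
At a 53% response rate, contacts needed = 171 / 0.53 ≈ 322.64 → 323.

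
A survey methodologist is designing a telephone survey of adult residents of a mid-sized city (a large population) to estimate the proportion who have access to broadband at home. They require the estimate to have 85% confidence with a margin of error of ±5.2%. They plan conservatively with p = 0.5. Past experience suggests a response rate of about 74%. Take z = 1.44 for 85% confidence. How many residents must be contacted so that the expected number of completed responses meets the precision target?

Completed interviews needed: n₀ = 1.44² × 0.2500 / 0.052² ≈ 191.72 → 192.
At a 74% response rate, contacts needed = 192 / 0.74 ≈ 259.46 → 260.

260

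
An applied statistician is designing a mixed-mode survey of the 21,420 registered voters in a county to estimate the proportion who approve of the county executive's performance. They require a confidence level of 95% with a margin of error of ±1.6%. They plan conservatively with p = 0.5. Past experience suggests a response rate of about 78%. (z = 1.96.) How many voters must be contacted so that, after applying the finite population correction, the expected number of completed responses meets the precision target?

4094

Completed interviews needed (unadjusted): n₀ = 1.96² × 0.2500 / 0.016² ≈ 3751.56 → 3752.
FPC for N = 21,420: n = 3752 / (1 + 3751/21420) = 3752 / 1.1751 ≈ 3192.87 → 3193.
At a 78% response rate, contacts needed = 3193 / 0.78 ≈ 4093.59 → 4094.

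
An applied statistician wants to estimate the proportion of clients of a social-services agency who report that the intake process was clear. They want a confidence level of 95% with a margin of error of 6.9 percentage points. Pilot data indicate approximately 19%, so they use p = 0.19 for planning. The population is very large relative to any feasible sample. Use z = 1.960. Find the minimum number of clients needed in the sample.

With p = 0.19, p(1−p) = 0.1539.
n = z²·p(1−p)/E² = 1.960² × 0.1539 / 0.069² = 3.8416 × 0.1539 / 0.004761 ≈ 124.18.
Rounding up gives n = 125.

125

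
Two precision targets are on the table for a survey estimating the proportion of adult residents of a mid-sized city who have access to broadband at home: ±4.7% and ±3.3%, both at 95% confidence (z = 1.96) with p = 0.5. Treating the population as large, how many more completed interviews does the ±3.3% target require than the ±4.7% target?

447

At ±4.7%: n = 1.96² × 0.2500 / 0.047² ≈ 434.77 → 435.
At ±3.3%: n = 1.96² × 0.2500 / 0.033² ≈ 881.91 → 882.
Additional respondents: 882 − 435 = 447.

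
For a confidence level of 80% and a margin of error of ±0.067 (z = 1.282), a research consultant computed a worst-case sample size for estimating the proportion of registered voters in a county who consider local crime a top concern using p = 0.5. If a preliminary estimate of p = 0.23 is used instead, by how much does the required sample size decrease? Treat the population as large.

27

Conservative (p = 0.5): n = 1.282² × 0.25 / 0.067² ≈ 91.53 → 92.
Using p = 0.23: p(1−p) = 0.1771, so n = 1.282² × 0.1771 / 0.067² ≈ 64.84 → 65.
Reduction: 92 − 65 = 27.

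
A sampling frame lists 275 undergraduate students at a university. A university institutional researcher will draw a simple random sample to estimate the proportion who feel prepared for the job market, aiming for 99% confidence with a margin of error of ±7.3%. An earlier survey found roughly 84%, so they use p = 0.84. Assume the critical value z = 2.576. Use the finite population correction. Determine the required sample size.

Unadjusted: n₀ = 2.576² × 0.84 × 0.16 / 0.073² ≈ 167.36, so n₀ = 168.
Finite population correction with N = 275: n = n₀ / (1 + (n₀−1)/N) = 168 / (1 + 167/275) = 168 / 1.6073 ≈ 104.52.
Rounding up, n = 105.

105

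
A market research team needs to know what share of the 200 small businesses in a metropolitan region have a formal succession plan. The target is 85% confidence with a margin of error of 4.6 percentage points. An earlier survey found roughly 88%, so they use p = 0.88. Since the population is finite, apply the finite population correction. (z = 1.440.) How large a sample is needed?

69

Unadjusted: n₀ = 1.440² × 0.88 × 0.12 / 0.046² ≈ 103.48, so n₀ = 104.
Finite population correction with N = 200: n = n₀ / (1 + (n₀−1)/N) = 104 / (1 + 103/200) = 104 / 1.5150 ≈ 68.65.
Rounding up, n = 69.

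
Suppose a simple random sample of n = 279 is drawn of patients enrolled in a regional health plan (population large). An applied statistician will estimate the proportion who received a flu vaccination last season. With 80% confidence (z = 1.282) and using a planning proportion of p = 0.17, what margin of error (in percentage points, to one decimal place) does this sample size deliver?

2.9

SE(p̂) = √[p(1−p)/n] = √[0.1411/279] = 0.02249.
E = z × SE = 1.282 × 0.02249 = 0.02883, or 2.9 percentage points.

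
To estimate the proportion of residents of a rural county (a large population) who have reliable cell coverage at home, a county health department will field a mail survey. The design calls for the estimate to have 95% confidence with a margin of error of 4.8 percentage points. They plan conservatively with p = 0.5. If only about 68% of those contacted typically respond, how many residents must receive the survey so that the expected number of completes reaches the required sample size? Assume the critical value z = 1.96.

614

Completed interviews needed: n₀ = 1.96² × 0.2500 / 0.048² ≈ 416.84 → 417.
At a 68% response rate, contacts needed = 417 / 0.68 ≈ 613.24 → 614.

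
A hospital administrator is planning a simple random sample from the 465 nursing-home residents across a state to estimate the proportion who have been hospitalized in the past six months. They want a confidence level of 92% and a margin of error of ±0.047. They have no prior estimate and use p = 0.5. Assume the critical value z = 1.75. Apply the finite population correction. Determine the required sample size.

199

Unadjusted: n₀ = 1.75² × 0.50 × 0.50 / 0.047² ≈ 346.59, so n₀ = 347.
Finite population correction with N = 465: n = n₀ / (1 + (n₀−1)/N) = 347 / (1 + 346/465) = 347 / 1.7441 ≈ 198.96.
Rounding up, n = 199.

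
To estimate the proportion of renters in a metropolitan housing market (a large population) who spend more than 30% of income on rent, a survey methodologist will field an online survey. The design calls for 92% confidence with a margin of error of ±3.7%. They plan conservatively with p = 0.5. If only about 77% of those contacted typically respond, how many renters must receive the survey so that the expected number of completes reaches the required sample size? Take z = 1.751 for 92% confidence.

728

Completed interviews needed: n₀ = 1.751² × 0.2500 / 0.037² ≈ 559.90 → 560.
At a 77% response rate, contacts needed = 560 / 0.77 ≈ 727.27 → 728.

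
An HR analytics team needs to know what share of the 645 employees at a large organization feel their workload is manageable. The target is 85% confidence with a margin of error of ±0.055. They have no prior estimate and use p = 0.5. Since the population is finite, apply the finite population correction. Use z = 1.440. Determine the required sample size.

Unadjusted: n₀ = 1.440² × 0.50 × 0.50 / 0.055² ≈ 171.37, so n₀ = 172.
Finite population correction with N = 645: n = n₀ / (1 + (n₀−1)/N) = 172 / (1 + 171/645) = 172 / 1.2651 ≈ 135.96.
Rounding up, n = 136.

136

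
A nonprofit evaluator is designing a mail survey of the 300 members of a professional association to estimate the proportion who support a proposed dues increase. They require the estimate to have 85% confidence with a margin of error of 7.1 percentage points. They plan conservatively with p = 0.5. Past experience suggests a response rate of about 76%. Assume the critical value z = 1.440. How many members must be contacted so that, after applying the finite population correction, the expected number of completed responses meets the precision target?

Completed interviews needed (unadjusted): n₀ = 1.440² × 0.2500 / 0.071² ≈ 102.84 → 103.
FPC for N = 300: n = 103 / (1 + 102/300) = 103 / 1.3400 ≈ 76.87 → 77.
At a 76% response rate, contacts needed = 77 / 0.76 ≈ 101.32 → 102.

102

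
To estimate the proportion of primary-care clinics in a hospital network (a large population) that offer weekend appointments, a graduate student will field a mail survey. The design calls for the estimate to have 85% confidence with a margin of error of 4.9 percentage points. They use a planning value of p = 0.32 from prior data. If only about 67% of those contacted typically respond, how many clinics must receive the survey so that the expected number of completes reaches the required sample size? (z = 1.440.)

281

Completed interviews needed: n₀ = 1.440² × 0.2176 / 0.049² ≈ 187.93 → 188.
At a 67% response rate, contacts needed = 188 / 0.67 ≈ 280.60 → 281.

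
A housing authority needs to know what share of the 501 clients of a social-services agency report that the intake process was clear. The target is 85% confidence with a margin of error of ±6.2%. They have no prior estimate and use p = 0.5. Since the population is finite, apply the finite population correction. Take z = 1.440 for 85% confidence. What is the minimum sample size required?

107

Unadjusted: n₀ = 1.440² × 0.50 × 0.50 / 0.062² ≈ 134.86, so n₀ = 135.
Finite population correction with N = 501: n = n₀ / (1 + (n₀−1)/N) = 135 / (1 + 134/501) = 135 / 1.2675 ≈ 106.51.
Rounding up, n = 107.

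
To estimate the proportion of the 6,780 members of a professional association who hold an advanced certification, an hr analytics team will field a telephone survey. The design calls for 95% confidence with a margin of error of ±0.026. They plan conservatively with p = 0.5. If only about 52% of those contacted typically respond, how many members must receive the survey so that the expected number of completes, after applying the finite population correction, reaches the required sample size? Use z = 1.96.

2260

Completed interviews needed (unadjusted): n₀ = 1.96² × 0.2500 / 0.026² ≈ 1420.71 → 1421.
FPC for N = 6,780: n = 1421 / (1 + 1420/6780) = 1421 / 1.2094 ≈ 1174.92 → 1175.
At a 52% response rate, contacts needed = 1175 / 0.52 ≈ 2259.62 → 2260.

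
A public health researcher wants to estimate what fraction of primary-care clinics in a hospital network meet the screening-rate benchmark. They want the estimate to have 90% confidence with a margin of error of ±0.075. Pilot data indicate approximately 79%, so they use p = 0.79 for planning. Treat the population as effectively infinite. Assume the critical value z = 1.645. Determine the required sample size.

80

With p = 0.79, p(1−p) = 0.1659.
n = z²·p(1−p)/E² = 1.645² × 0.1659 / 0.075² = 2.7060 × 0.1659 / 0.005625 ≈ 79.81.
Rounding up gives n = 80.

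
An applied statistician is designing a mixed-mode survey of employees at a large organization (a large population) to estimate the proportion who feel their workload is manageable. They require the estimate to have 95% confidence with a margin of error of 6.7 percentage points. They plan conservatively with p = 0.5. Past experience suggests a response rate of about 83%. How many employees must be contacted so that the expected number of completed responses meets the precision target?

258

For 95% confidence, z = 1.960.
Completed interviews needed: n₀ = 1.960² × 0.2500 / 0.067² ≈ 213.95 → 214.
At an 83% response rate, contacts needed = 214 / 0.83 ≈ 257.83 → 258.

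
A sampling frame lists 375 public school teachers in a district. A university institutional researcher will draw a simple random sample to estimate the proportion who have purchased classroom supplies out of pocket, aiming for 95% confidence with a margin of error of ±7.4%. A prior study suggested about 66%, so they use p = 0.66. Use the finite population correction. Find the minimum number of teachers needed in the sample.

112

For 95% confidence, z = 1.960.
Unadjusted: n₀ = 1.960² × 0.66 × 0.34 / 0.074² ≈ 157.42, so n₀ = 158.
Finite population correction with N = 375: n = n₀ / (1 + (n₀−1)/N) = 158 / (1 + 157/375) = 158 / 1.4187 ≈ 111.37.
Rounding up, n = 112.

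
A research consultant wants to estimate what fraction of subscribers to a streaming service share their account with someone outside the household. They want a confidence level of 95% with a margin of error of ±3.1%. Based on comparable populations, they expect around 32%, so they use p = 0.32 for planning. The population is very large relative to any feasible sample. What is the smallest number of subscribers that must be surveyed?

For 95% confidence, z = 1.96.
With p = 0.32, p(1−p) = 0.2176.
n = z²·p(1−p)/E² = 1.96² × 0.2176 / 0.031² = 3.8416 × 0.2176 / 0.000961 ≈ 869.86.
Rounding up gives n = 870.

870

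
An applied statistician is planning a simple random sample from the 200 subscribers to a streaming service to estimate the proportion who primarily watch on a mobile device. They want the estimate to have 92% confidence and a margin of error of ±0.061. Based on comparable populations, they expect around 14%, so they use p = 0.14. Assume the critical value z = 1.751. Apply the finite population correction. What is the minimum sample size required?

67

Unadjusted: n₀ = 1.751² × 0.14 × 0.86 / 0.061² ≈ 99.21, so n₀ = 100.
Finite population correction with N = 200: n = n₀ / (1 + (n₀−1)/N) = 100 / (1 + 99/200) = 100 / 1.4950 ≈ 66.89.
Rounding up, n = 67.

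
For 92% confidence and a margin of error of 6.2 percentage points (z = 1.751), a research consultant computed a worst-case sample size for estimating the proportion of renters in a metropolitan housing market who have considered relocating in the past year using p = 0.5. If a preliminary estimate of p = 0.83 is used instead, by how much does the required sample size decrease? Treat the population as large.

Conservative (p = 0.5): n = 1.751² × 0.25 / 0.062² ≈ 199.40 → 200.
Using p = 0.83: p(1−p) = 0.1411, so n = 1.751² × 0.1411 / 0.062² ≈ 112.54 → 113.
Reduction: 200 − 113 = 87.

87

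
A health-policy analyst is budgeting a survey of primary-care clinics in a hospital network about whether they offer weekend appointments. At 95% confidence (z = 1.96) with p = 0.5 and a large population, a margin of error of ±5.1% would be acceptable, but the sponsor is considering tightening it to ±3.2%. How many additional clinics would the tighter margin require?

568

At ±5.1%: n = 1.96² × 0.2500 / 0.051² ≈ 369.24 → 370.
At ±3.2%: n = 1.96² × 0.2500 / 0.032² ≈ 937.89 → 938.
Additional respondents: 938 − 370 = 568.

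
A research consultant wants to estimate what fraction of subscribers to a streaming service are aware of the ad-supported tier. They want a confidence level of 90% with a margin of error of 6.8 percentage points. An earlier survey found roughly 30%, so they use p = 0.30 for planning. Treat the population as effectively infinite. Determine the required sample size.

For 90% confidence, z = 1.645.
With p = 0.30, p(1−p) = 0.2100.
n = z²·p(1−p)/E² = 1.645² × 0.2100 / 0.068² = 2.7060 × 0.2100 / 0.004624 ≈ 122.89.
Rounding up gives n = 123.

123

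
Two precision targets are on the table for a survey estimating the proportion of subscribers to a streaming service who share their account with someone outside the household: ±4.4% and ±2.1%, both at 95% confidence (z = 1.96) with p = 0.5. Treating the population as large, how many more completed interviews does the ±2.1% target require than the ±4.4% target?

At ±4.4%: n = 1.96² × 0.2500 / 0.044² ≈ 496.07 → 497.
At ±2.1%: n = 1.96² × 0.2500 / 0.021² ≈ 2177.78 → 2178.
Additional respondents: 2178 − 497 = 1681.

1681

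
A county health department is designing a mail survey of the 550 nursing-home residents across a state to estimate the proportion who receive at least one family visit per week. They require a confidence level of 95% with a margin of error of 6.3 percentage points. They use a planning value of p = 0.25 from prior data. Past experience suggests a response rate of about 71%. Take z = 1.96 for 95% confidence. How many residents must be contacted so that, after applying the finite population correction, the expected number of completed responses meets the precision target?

193

Completed interviews needed (unadjusted): n₀ = 1.96² × 0.1875 / 0.063² ≈ 181.48 → 182.
FPC for N = 550: n = 182 / (1 + 181/550) = 182 / 1.3291 ≈ 136.94 → 137.
At a 71% response rate, contacts needed = 137 / 0.71 ≈ 192.96 → 193.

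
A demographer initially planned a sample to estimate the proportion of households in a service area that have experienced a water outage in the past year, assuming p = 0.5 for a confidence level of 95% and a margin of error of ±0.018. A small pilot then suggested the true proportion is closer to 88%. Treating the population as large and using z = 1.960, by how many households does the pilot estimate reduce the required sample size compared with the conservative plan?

1712

Conservative (p = 0.5): n = 1.960² × 0.25 / 0.018² ≈ 2964.20 → 2965.
Using p = 0.88: p(1−p) = 0.1056, so n = 1.960² × 0.1056 / 0.018² ≈ 1252.08 → 1253.
Reduction: 2965 − 1253 = 1712.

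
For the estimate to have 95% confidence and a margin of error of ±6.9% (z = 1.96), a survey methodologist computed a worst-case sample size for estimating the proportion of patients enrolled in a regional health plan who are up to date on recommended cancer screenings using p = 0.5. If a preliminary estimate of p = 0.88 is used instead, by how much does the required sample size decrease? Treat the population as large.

116

Conservative (p = 0.5): n = 1.96² × 0.25 / 0.069² ≈ 201.72 → 202.
Using p = 0.88: p(1−p) = 0.1056, so n = 1.96² × 0.1056 / 0.069² ≈ 85.21 → 86.
Reduction: 202 − 86 = 116.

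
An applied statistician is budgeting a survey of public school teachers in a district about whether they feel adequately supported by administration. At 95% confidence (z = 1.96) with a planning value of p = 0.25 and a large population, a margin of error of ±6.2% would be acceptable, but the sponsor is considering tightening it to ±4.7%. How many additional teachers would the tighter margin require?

139

At ±6.2%: n = 1.96² × 0.1875 / 0.062² ≈ 187.38 → 188.
At ±4.7%: n = 1.96² × 0.1875 / 0.047² ≈ 326.08 → 327.
Additional respondents: 327 − 188 = 139.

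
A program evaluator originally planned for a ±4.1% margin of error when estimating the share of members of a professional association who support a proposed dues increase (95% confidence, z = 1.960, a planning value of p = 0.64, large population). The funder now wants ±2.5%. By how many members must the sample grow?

At ±4.1%: n = 1.960² × 0.2304 / 0.041² ≈ 526.53 → 527.
At ±2.5%: n = 1.960² × 0.2304 / 0.025² ≈ 1416.17 → 1417.
Additional respondents: 1417 − 527 = 890.

890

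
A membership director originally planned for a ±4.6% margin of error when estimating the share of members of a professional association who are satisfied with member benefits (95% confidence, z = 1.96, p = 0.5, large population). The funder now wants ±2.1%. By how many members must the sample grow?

1724

At ±4.6%: n = 1.96² × 0.2500 / 0.046² ≈ 453.88 → 454.
At ±2.1%: n = 1.96² × 0.2500 / 0.021² ≈ 2177.78 → 2178.
Additional respondents: 2178 − 454 = 1724.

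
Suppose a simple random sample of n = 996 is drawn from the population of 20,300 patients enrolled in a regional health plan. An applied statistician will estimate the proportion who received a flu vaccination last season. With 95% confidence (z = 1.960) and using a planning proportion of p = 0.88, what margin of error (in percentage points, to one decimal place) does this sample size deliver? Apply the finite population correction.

Finite-population factor: (N−n)/(N−1) = (20300−996)/(20300−1) = 0.9510.
SE(p̂) = √[p(1−p)/n · (N−n)/(N−1)] = √[0.1056/996 × 0.9510] = 0.01004.
E = z × SE = 1.960 × 0.01004 = 0.01968 ≈ 2.0 percentage points.

2.0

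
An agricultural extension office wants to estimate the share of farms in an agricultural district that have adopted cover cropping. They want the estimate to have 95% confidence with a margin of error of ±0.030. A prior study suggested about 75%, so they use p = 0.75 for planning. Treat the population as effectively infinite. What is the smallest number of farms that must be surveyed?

801

For 95% confidence, z = 1.96.
With p = 0.75, p(1−p) = 0.1875.
n = z²·p(1−p)/E² = 1.96² × 0.1875 / 0.030² = 3.8416 × 0.1875 / 0.000900 ≈ 800.33.
Rounding up gives n = 801.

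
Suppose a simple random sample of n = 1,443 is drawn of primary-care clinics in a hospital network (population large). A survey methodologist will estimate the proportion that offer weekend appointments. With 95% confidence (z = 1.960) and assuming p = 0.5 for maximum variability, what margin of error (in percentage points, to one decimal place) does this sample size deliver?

2.6

SE(p̂) = √[p(1−p)/n] = √[0.2500/1443] = 0.01316.
E = z × SE = 1.960 × 0.01316 = 0.02580, or 2.6 percentage points.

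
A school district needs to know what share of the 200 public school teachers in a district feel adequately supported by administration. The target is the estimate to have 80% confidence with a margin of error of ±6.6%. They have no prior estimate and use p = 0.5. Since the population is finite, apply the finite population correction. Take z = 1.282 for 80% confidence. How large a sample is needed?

65

Unadjusted: n₀ = 1.282² × 0.50 × 0.50 / 0.066² ≈ 94.33, so n₀ = 95.
Finite population correction with N = 200: n = n₀ / (1 + (n₀−1)/N) = 95 / (1 + 94/200) = 95 / 1.4700 ≈ 64.63.
Rounding up, n = 65.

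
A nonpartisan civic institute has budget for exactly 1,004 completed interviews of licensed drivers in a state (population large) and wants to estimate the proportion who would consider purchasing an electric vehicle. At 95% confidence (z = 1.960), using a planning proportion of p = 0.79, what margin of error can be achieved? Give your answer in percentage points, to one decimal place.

SE(p̂) = √[p(1−p)/n] = √[0.1659/1004] = 0.01285.
E = z × SE = 1.960 × 0.01285 = 0.02519, or 2.5 percentage points.

2.5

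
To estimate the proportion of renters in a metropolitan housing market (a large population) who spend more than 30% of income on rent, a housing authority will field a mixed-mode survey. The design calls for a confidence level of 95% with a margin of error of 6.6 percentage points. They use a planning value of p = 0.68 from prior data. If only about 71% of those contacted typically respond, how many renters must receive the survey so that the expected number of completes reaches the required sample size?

271

For 95% confidence, z = 1.960.
Completed interviews needed: n₀ = 1.960² × 0.2176 / 0.066² ≈ 191.90 → 192.
At a 71% response rate, contacts needed = 192 / 0.71 ≈ 270.42 → 271.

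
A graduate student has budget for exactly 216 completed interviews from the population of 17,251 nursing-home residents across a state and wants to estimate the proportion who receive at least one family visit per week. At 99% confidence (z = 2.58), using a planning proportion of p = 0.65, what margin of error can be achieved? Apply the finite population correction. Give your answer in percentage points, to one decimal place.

Finite-population factor: (N−n)/(N−1) = (17251−216)/(17251−1) = 0.9875.
SE(p̂) = √[p(1−p)/n · (N−n)/(N−1)] = √[0.2275/216 × 0.9875] = 0.03225.
E = z × SE = 2.58 × 0.03225 = 0.08321 ≈ 8.3 percentage points.

8.3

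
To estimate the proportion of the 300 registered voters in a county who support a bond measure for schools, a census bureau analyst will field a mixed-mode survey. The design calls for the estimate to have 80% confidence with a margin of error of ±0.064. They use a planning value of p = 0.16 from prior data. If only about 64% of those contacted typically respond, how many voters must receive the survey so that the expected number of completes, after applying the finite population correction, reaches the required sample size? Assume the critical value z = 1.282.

Completed interviews needed (unadjusted): n₀ = 1.282² × 0.1344 / 0.064² ≈ 53.93 → 54.
FPC for N = 300: n = 54 / (1 + 53/300) = 54 / 1.1767 ≈ 45.89 → 46.
At a 64% response rate, contacts needed = 46 / 0.64 ≈ 71.88 → 72.

72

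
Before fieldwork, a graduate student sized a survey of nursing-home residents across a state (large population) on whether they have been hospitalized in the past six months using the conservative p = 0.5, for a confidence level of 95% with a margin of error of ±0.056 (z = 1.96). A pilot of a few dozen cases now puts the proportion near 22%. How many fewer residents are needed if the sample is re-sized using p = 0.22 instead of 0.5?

Conservative (p = 0.5): n = 1.96² × 0.25 / 0.056² ≈ 306.25 → 307.
Using p = 0.22: p(1−p) = 0.1716, so n = 1.96² × 0.1716 / 0.056² ≈ 210.21 → 211.
Reduction: 307 − 211 = 96.

96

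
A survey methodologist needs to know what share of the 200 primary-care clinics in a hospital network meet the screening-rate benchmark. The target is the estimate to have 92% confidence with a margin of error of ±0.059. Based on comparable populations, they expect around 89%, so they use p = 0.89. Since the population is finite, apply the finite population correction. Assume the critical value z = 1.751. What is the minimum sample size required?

61

Unadjusted: n₀ = 1.751² × 0.89 × 0.11 / 0.059² ≈ 86.23, so n₀ = 87.
Finite population correction with N = 200: n = n₀ / (1 + (n₀−1)/N) = 87 / (1 + 86/200) = 87 / 1.4300 ≈ 60.84.
Rounding up, n = 61.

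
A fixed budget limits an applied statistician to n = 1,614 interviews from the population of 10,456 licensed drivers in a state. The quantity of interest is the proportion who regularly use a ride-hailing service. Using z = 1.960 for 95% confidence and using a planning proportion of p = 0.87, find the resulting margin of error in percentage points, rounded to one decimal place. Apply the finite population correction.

1.5

Finite-population factor: (N−n)/(N−1) = (10456−1614)/(10456−1) = 0.8457.
SE(p̂) = √[p(1−p)/n · (N−n)/(N−1)] = √[0.1131/1614 × 0.8457] = 0.00770.
E = z × SE = 1.960 × 0.00770 = 0.01509 ≈ 1.5 percentage points.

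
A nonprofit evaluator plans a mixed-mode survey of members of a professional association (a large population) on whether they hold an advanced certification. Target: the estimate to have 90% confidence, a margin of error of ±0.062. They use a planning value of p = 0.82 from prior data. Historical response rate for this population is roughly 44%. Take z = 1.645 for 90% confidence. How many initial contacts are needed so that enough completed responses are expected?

237

Completed interviews needed: n₀ = 1.645² × 0.1476 / 0.062² ≈ 103.90 → 104.
At a 44% response rate, contacts needed = 104 / 0.44 ≈ 236.36 → 237.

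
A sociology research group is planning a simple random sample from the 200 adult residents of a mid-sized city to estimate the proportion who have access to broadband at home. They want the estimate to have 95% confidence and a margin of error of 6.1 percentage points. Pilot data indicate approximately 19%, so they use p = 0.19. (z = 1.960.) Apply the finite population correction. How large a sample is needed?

89

Unadjusted: n₀ = 1.960² × 0.19 × 0.81 / 0.061² ≈ 158.89, so n₀ = 159.
Finite population correction with N = 200: n = n₀ / (1 + (n₀−1)/N) = 159 / (1 + 158/200) = 159 / 1.7900 ≈ 88.83.
Rounding up, n = 89.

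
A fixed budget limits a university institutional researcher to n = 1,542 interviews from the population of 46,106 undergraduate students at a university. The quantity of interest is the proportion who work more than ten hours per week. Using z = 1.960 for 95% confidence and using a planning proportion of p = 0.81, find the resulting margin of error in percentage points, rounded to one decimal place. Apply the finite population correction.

Finite-population factor: (N−n)/(N−1) = (46106−1542)/(46106−1) = 0.9666.
SE(p̂) = √[p(1−p)/n · (N−n)/(N−1)] = √[0.1539/1542 × 0.9666] = 0.00982.
E = z × SE = 1.960 × 0.00982 = 0.01925 ≈ 1.9 percentage points.

1.9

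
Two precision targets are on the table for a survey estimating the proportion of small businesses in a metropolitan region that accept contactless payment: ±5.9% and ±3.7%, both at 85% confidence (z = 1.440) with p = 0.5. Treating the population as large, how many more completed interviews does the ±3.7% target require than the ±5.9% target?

230

At ±5.9%: n = 1.440² × 0.2500 / 0.059² ≈ 148.92 → 149.
At ±3.7%: n = 1.440² × 0.2500 / 0.037² ≈ 378.67 → 379.
Additional respondents: 379 − 149 = 230.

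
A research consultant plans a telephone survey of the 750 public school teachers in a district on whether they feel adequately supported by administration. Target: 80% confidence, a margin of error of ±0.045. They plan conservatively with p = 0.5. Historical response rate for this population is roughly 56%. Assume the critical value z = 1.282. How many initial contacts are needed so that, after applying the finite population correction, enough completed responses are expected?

286

Completed interviews needed (unadjusted): n₀ = 1.282² × 0.2500 / 0.045² ≈ 202.90 → 203.
FPC for N = 750: n = 203 / (1 + 202/750) = 203 / 1.2693 ≈ 159.93 → 160.
At a 56% response rate, contacts needed = 160 / 0.56 ≈ 285.71 → 286.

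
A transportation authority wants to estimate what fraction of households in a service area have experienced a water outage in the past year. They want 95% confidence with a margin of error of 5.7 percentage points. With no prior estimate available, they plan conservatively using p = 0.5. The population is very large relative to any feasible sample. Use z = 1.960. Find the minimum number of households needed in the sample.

296

With p = 0.5, p(1−p) = 0.25.
n = z²·p(1−p)/E² = 1.960² × 0.2500 / 0.057² = 3.8416 × 0.2500 / 0.003249 ≈ 295.60.
Rounding up gives n = 296.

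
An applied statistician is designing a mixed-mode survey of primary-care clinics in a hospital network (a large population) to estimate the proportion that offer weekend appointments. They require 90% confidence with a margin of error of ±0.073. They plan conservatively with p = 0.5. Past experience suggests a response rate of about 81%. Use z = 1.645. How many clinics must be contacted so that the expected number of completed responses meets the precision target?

157

Completed interviews needed: n₀ = 1.645² × 0.2500 / 0.073² ≈ 126.95 → 127.
At an 81% response rate, contacts needed = 127 / 0.81 ≈ 156.79 → 157.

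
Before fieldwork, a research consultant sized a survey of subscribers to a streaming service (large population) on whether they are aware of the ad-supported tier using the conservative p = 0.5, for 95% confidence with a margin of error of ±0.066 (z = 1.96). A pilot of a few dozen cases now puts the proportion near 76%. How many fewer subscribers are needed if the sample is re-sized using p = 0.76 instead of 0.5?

Conservative (p = 0.5): n = 1.96² × 0.25 / 0.066² ≈ 220.48 → 221.
Using p = 0.76: p(1−p) = 0.1824, so n = 1.96² × 0.1824 / 0.066² ≈ 160.86 → 161.
Reduction: 221 − 161 = 60.

60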